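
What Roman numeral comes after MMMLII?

MMMLII = 3052; next is 3053

MMMLIII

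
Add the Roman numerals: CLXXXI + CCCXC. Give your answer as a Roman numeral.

CLXXXI = 181
CCCXC = 390
181 + 390 = 571

DLXXI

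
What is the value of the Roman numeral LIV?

LIV: L=50, IV=4
50 + 4 = 54

54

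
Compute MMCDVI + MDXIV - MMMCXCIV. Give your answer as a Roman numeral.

MMCDVI = 2406, MDXIV = 1514, MMMCXCIV = 3194
2406 + 1514 = 3920
3920 - 3194 = 726

DCCXXVI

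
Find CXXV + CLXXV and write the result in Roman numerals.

CXXV = 125
CLXXV = 175
125 + 175 = 300

CCC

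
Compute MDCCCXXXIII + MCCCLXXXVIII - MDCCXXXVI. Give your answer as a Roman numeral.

MDCCCXXXIII = 1833, MCCCLXXXVIII = 1388, MDCCXXXVI = 1736
1833 + 1388 = 3221
3221 - 1736 = 1485

MCDLXXXV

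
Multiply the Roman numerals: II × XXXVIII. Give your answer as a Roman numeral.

II = 2
XXXVIII = 38
2 × 38 = 76

LXXVI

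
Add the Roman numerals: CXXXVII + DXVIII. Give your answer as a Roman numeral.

CXXXVII = 137
DXVIII = 518
137 + 518 = 655

DCLV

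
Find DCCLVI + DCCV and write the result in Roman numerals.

DCCLVI = 756
DCCV = 705
756 + 705 = 1461

MCDLXI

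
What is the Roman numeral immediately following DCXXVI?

DCXXVI = 626, so the next integer is 626 + 1 = 627

DCXXVII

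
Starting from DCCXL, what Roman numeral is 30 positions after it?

DCCXL = 740
740 + 30 = 770

DCCLXX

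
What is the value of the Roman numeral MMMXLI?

MMMXLI: M=1000, M=1000, M=1000, XL=40, I=1
1000 + 1000 + 1000 + 40 + 1 = 3041

3041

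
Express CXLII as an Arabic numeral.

CXLII: C=100, XL=40, I=1, I=1
100 + 40 + 1 + 1 = 142

142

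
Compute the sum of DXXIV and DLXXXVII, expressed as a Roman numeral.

DXXIV = 524
DLXXXVII = 587
524 + 587 = 1111

MCXI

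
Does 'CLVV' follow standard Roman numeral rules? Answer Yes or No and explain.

'CLVV': V should not appear more than once

No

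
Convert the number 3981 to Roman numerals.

Convert 3981 to Roman numerals:
  3981 contains 3×1000 (MMM)
  981 contains 1×900 (CM)
  81 contains 1×50 (L)
  31 contains 3×10 (XXX)
  1 contains 1×1 (I)

MMMCMLXXXI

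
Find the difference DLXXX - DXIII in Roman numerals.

DLXXX = 580
DXIII = 513
580 - 513 = 67

LXVII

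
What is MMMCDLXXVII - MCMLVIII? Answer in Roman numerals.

MMMCDLXXVII = 3477
MCMLVIII = 1958
3477 - 1958 = 1519

MDXIX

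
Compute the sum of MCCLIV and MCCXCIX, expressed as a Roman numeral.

MCCLIV = 1254
MCCXCIX = 1299
1254 + 1299 = 2553

MMDLIII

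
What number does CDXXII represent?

CDXXII: CD=400, X=10, X=10, I=1, I=1
400 + 10 + 10 + 1 + 1 = 422

422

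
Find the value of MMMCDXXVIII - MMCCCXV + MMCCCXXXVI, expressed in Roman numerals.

MMMCDXXVIII = 3428, MMCCCXV = 2315, MMCCCXXXVI = 2336
3428 - 2315 = 1113
1113 + 2336 = 3449

MMMCDXLIX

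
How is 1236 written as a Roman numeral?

Convert 1236 to Roman numerals:
  1236 contains 1×1000 (M)
  236 contains 2×100 (CC)
  36 contains 3×10 (XXX)
  6 contains 1×5 (V)
  1 contains 1×1 (I)

MCCXXXVI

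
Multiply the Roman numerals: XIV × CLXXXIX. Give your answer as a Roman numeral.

XIV = 14
CLXXXIX = 189
14 × 189 = 2646

MMDCXLVI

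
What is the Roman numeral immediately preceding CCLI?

CCLI = 251; previous is 250

CCL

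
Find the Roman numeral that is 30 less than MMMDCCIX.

MMMDCCIX = 3709
3709 - 30 = 3679

MMMDCLXXIX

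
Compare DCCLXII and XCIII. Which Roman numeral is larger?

DCCLXII = 762
XCIII = 93
762 is larger

DCCLXII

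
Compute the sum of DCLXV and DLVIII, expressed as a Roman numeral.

DCLXV = 665
DLVIII = 558
665 + 558 = 1223

MCCXXIII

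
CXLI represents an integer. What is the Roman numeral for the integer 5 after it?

CXLI = 141
141 + 5 = 146

CXLVI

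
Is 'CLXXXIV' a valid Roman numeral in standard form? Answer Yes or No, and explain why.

'CLXXXIV': Check the rules: uses only the symbols I, V, X, L, C, D, M; no symbol is repeated more than three times in a row; V, L and D each appear at most once; the only place a smaller symbol precedes a larger one is the allowed subtractive pair IV, the symbol right after such a pair (if any) is smaller than the pair's first symbol, and otherwise the values never increase from left to right. Value: C (100) + L (50) + X (10) + X (10) + X (10) + IV (4) = 184. So it is a valid standard Roman numeral.

Yes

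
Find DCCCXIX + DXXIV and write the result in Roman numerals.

DCCCXIX = 819
DXXIV = 524
819 + 524 = 1343

MCCCXLIII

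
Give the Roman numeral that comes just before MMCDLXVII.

MMCDLXVII = 2467; previous is 2466

MMCDLXVI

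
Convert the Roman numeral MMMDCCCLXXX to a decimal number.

MMMDCCCLXXX: M=1000, M=1000, M=1000, D=500, C=100, C=100, C=100, L=50, X=10, X=10, X=10
1000 + 1000 + 1000 + 500 + 100 + 100 + 100 + 50 + 10 + 10 + 10 = 3880

3880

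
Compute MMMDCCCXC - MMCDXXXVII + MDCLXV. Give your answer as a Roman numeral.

MMMDCCCXC = 3890, MMCDXXXVII = 2437, MDCLXV = 1665
3890 - 2437 = 1453
1453 + 1665 = 3118

MMMCXVIII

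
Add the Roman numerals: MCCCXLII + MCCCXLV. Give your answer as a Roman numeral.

MCCCXLII = 1342
MCCCXLV = 1345
1342 + 1345 = 2687

MMDCLXXXVII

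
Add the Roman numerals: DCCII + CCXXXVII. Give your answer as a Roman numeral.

DCCII = 702
CCXXXVII = 237
702 + 237 = 939

CMXXXIX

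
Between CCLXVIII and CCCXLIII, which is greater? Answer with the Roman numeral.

CCLXVIII = 268
CCCXLIII = 343
343 is larger

CCCXLIII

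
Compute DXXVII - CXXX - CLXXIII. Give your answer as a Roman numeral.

DXXVII = 527, CXXX = 130, CLXXIII = 173
527 - 130 = 397
397 - 173 = 224

CCXXIV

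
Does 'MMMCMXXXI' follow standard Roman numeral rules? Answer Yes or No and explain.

'MMMCMXXXI': Check the rules: uses only the symbols I, V, X, L, C, D, M; no symbol is repeated more than three times in a row; V, L and D each appear at most once; the only place a smaller symbol precedes a larger one is the allowed subtractive pair CM, the symbol right after such a pair (if any) is smaller than the pair's first symbol, and otherwise the values never increase from left to right. Value: M (1000) + M (1000) + M (1000) + CM (900) + X (10) + X (10) + X (10) + I (1) = 3931. So it is a valid standard Roman numeral.

Yes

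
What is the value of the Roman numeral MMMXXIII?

MMMXXIII: M=1000, M=1000, M=1000, X=10, X=10, I=1, I=1, I=1
1000 + 1000 + 1000 + 10 + 10 + 1 + 1 + 1 = 3023

3023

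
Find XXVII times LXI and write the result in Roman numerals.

XXVII = 27
LXI = 61
27 × 61 = 1647

MDCXLVII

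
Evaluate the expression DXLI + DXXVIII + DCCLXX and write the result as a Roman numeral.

DXLI = 541, DXXVIII = 528, DCCLXX = 770
541 + 528 = 1069
1069 + 770 = 1839

MDCCCXXXIX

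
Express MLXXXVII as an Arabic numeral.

MLXXXVII: M=1000, L=50, X=10, X=10, X=10, V=5, I=1, I=1
1000 + 50 + 10 + 10 + 10 + 5 + 1 + 1 = 1087

1087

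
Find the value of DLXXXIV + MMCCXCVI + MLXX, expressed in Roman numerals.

DLXXXIV = 584, MMCCXCVI = 2296, MLXX = 1070
584 + 2296 = 2880
2880 + 1070 = 3950

MMMCML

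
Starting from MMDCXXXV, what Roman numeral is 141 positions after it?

MMDCXXXV = 2635
2635 + 141 = 2776

MMDCCLXXVI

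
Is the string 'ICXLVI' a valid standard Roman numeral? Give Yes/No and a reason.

'ICXLVI': Invalid subtractive combination: IC

No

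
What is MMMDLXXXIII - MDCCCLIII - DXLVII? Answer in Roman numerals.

MMMDLXXXIII = 3583, MDCCCLIII = 1853, DXLVII = 547
3583 - 1853 = 1730
1730 - 547 = 1183

MCLXXXIII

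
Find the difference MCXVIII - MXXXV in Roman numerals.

MCXVIII = 1118
MXXXV = 1035
1118 - 1035 = 83

LXXXIII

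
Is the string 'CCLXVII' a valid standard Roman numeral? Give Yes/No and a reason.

'CCLXVII': Check the rules: uses only the symbols I, V, X, L, C, D, M; no symbol is repeated more than three times in a row; V, L and D each appear at most once; no smaller symbol precedes a larger one (values never increase from left to right). Value: C (100) + C (100) + L (50) + X (10) + V (5) + I (1) + I (1) = 267. So it is a valid standard Roman numeral.

Yes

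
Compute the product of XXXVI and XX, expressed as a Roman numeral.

XXXVI = 36
XX = 20
36 × 20 = 720

DCCXX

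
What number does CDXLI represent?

CDXLI: CD=400, XL=40, I=1
400 + 40 + 1 = 441

441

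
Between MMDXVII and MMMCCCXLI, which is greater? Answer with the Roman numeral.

MMDXVII = 2517
MMMCCCXLI = 3341
3341 is larger

MMMCCCXLI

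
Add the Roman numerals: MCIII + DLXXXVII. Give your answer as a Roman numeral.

MCIII = 1103
DLXXXVII = 587
1103 + 587 = 1690

MDCXC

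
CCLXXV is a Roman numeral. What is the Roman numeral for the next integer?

CCLXXV = 275; next is 276

CCLXXVI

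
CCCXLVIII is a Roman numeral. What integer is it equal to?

CCCXLVIII: C=100, C=100, C=100, XL=40, V=5, I=1, I=1, I=1
100 + 100 + 100 + 40 + 5 + 1 + 1 + 1 = 348

348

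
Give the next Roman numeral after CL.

CL = 150; next is 151

CLI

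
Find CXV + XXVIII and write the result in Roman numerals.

CXV = 115
XXVIII = 28
115 + 28 = 143

CXLIII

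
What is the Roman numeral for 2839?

Convert 2839 to Roman numerals:
  2839 contains 2×1000 (MM)
  839 contains 1×500 (D)
  339 contains 3×100 (CCC)
  39 contains 3×10 (XXX)
  9 contains 1×9 (IX)

MMDCCCXXXIX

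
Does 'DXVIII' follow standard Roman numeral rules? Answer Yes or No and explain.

'DXVIII': Check the rules: uses only the symbols I, V, X, L, C, D, M; no symbol is repeated more than three times in a row; V, L and D each appear at most once; no smaller symbol precedes a larger one (values never increase from left to right). Value: D (500) + X (10) + V (5) + I (1) + I (1) + I (1) = 518. So it is a valid standard Roman numeral.

Yes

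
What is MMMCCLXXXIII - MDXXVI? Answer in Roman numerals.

MMMCCLXXXIII = 3283
MDXXVI = 1526
3283 - 1526 = 1757

MDCCLVII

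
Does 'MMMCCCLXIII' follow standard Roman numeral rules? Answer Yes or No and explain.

'MMMCCCLXIII': Check the rules: uses only the symbols I, V, X, L, C, D, M; no symbol is repeated more than three times in a row; V, L and D each appear at most once; no smaller symbol precedes a larger one (values never increase from left to right). Value: M (1000) + M (1000) + M (1000) + C (100) + C (100) + C (100) + L (50) + X (10) + I (1) + I (1) + I (1) = 3363. So it is a valid standard Roman numeral.

Yes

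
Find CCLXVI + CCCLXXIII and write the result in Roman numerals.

CCLXVI = 266
CCCLXXIII = 373
266 + 373 = 639

DCXXXIX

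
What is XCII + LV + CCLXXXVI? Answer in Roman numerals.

XCII = 92, LV = 55, CCLXXXVI = 286
92 + 55 = 147
147 + 286 = 433

CDXXXIII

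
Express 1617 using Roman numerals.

Convert 1617 to Roman numerals:
  1617 contains 1×1000 (M)
  617 contains 1×500 (D)
  117 contains 1×100 (C)
  17 contains 1×10 (X)
  7 contains 1×5 (V)
  2 contains 2×1 (II)

MDCXVII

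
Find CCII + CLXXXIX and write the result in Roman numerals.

CCII = 202
CLXXXIX = 189
202 + 189 = 391

CCCXCI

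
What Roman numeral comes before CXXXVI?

CXXXVI = 136, so the previous integer is 136 - 1 = 135

CXXXV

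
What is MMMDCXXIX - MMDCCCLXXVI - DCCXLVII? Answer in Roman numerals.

MMMDCXXIX = 3629, MMDCCCLXXVI = 2876, DCCXLVII = 747
3629 - 2876 = 753
753 - 747 = 6

VI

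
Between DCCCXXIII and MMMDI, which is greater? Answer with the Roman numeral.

DCCCXXIII = 823
MMMDI = 3501
3501 is larger

MMMDI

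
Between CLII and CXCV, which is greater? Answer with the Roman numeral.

CLII = 152
CXCV = 195
195 is larger

CXCV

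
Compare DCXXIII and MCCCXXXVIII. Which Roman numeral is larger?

DCXXIII = 623
MCCCXXXVIII = 1338
1338 is larger

MCCCXXXVIII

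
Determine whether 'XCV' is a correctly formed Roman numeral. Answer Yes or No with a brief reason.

'XCV': Check the rules: uses only the symbols I, V, X, L, C, D, M; no symbol is repeated more than three times in a row; V, L and D each appear at most once; the only place a smaller symbol precedes a larger one is the allowed subtractive pair XC, the symbol right after such a pair (if any) is smaller than the pair's first symbol, and otherwise the values never increase from left to right. Value: XC (90) + V (5) = 95. So it is a valid standard Roman numeral.

Yes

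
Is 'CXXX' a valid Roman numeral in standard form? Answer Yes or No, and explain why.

'CXXX': Check the rules: uses only the symbols I, V, X, L, C, D, M; no symbol is repeated more than three times in a row; V, L and D each appear at most once; no smaller symbol precedes a larger one (values never increase from left to right). Value: C (100) + X (10) + X (10) + X (10) = 130. So it is a valid standard Roman numeral.

Yes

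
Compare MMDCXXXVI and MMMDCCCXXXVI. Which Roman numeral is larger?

MMDCXXXVI = 2636
MMMDCCCXXXVI = 3836
3836 is larger

MMMDCCCXXXVI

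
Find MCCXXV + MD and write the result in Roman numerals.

MCCXXV = 1225
MD = 1500
1225 + 1500 = 2725

MMDCCXXV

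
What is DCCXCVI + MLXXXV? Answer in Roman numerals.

DCCXCVI = 796
MLXXXV = 1085
796 + 1085 = 1881

MDCCCLXXXI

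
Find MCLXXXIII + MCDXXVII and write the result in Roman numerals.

MCLXXXIII = 1183
MCDXXVII = 1427
1183 + 1427 = 2610

MMDCX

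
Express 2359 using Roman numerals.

Convert 2359 to Roman numerals:
  2359 contains 2×1000 (MM)
  359 contains 3×100 (CCC)
  59 contains 1×50 (L)
  9 contains 1×9 (IX)

MMCCCLIX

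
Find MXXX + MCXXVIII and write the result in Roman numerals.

MXXX = 1030
MCXXVIII = 1128
1030 + 1128 = 2158

MMCLVIII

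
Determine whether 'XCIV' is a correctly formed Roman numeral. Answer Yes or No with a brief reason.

'XCIV': Check the rules: uses only the symbols I, V, X, L, C, D, M; no symbol is repeated more than three times in a row; V, L and D each appear at most once; the only places a smaller symbol precedes a larger one are the allowed subtractive pairs XC, IV, the symbol right after such a pair (if any) is smaller than the pair's first symbol, and otherwise the values never increase from left to right. Value: XC (90) + IV (4) = 94. So it is a valid standard Roman numeral.

Yes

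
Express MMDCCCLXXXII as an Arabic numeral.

MMDCCCLXXXII: M=1000, M=1000, D=500, C=100, C=100, C=100, L=50, X=10, X=10, X=10, I=1, I=1
1000 + 1000 + 500 + 100 + 100 + 100 + 50 + 10 + 10 + 10 + 1 + 1 = 2882

2882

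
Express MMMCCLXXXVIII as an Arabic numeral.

MMMCCLXXXVIII: M=1000, M=1000, M=1000, C=100, C=100, L=50, X=10, X=10, X=10, V=5, I=1, I=1, I=1
1000 + 1000 + 1000 + 100 + 100 + 50 + 10 + 10 + 10 + 5 + 1 + 1 + 1 = 3288

3288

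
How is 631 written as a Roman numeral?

Convert 631 to Roman numerals:
  631 contains 1×500 (D)
  131 contains 1×100 (C)
  31 contains 3×10 (XXX)
  1 contains 1×1 (I)

DCXXXI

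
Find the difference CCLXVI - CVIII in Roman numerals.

CCLXVI = 266
CVIII = 108
266 - 108 = 158

CLVIII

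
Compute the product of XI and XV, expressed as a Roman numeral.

XI = 11
XV = 15
11 × 15 = 165

CLXV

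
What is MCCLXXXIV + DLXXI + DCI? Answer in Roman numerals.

MCCLXXXIV = 1284, DLXXI = 571, DCI = 601
1284 + 571 = 1855
1855 + 601 = 2456

MMCDLVI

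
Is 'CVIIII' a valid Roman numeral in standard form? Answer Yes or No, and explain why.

'CVIIII': More than 3 consecutive I's

No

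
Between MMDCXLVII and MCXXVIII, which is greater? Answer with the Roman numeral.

MMDCXLVII = 2647
MCXXVIII = 1128
2647 is larger

MMDCXLVII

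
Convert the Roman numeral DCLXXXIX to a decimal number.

DCLXXXIX: D=500, C=100, L=50, X=10, X=10, X=10, IX=9
500 + 100 + 50 + 10 + 10 + 10 + 9 = 689

689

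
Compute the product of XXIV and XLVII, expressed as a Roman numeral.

XXIV = 24
XLVII = 47
24 × 47 = 1128

MCXXVIII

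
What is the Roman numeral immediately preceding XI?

XI = 11, so the previous integer is 11 - 1 = 10

X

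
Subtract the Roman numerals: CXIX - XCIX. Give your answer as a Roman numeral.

CXIX = 119
XCIX = 99
119 - 99 = 20

XX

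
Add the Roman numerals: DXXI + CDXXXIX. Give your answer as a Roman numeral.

DXXI = 521
CDXXXIX = 439
521 + 439 = 960

CMLX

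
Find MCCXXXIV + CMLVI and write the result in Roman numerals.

MCCXXXIV = 1234
CMLVI = 956
1234 + 956 = 2190

MMCXC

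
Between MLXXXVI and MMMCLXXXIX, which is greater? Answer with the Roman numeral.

MLXXXVI = 1086
MMMCLXXXIX = 3189
3189 is larger

MMMCLXXXIX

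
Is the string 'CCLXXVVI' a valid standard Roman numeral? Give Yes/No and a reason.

'CCLXXVVI': V should not appear more than once

No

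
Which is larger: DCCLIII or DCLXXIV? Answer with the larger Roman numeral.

DCCLIII = 753
DCLXXIV = 674
753 is larger

DCCLIII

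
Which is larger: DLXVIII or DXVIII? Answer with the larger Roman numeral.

DLXVIII = 568
DXVIII = 518
568 is larger

DLXVIII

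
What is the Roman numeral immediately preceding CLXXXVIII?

CLXXXVIII = 188; previous is 187

CLXXXVII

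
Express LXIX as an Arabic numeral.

LXIX: L=50, X=10, IX=9
50 + 10 + 9 = 69

69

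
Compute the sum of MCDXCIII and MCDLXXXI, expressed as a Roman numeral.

MCDXCIII = 1493
MCDLXXXI = 1481
1493 + 1481 = 2974

MMCMLXXIV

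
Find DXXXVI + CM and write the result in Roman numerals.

DXXXVI = 536
CM = 900
536 + 900 = 1436

MCDXXXVI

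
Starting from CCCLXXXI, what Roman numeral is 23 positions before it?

CCCLXXXI = 381
381 - 23 = 358

CCCLVIII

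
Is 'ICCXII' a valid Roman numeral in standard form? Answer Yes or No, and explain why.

'ICCXII': Invalid subtractive combination: IC

No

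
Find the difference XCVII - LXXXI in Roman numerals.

XCVII = 97
LXXXI = 81
97 - 81 = 16

XVI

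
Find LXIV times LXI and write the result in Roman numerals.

LXIV = 64
LXI = 61
64 × 61 = 3904

MMMCMIV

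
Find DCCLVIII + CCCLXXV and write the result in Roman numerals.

DCCLVIII = 758
CCCLXXV = 375
758 + 375 = 1133

MCXXXIII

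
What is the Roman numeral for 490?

Convert 490 to Roman numerals:
  490 contains 1×400 (CD)
  90 contains 1×90 (XC)

CDXC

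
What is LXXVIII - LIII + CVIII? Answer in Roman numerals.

LXXVIII = 78, LIII = 53, CVIII = 108
78 - 53 = 25
25 + 108 = 133

CXXXIII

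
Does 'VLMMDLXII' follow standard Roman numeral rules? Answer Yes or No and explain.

'VLMMDLXII': L should not appear more than once

No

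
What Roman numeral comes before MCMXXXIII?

MCMXXXIII = 1933, so the previous integer is 1933 - 1 = 1932

MCMXXXII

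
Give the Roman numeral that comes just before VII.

VII = 7, so the previous integer is 7 - 1 = 6

VI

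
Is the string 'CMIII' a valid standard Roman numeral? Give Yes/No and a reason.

'CMIII': Check the rules: uses only the symbols I, V, X, L, C, D, M; no symbol is repeated more than three times in a row; V, L and D each appear at most once; the only place a smaller symbol precedes a larger one is the allowed subtractive pair CM, the symbol right after such a pair (if any) is smaller than the pair's first symbol, and otherwise the values never increase from left to right. Value: CM (900) + I (1) + I (1) + I (1) = 903. So it is a valid standard Roman numeral.

Yes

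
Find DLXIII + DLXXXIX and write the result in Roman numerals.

DLXIII = 563
DLXXXIX = 589
563 + 589 = 1152

MCLII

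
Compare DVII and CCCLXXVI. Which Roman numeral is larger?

DVII = 507
CCCLXXVI = 376
507 is larger

DVII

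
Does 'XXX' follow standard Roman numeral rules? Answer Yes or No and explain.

'XXX': Check the rules: uses only the symbols I, V, X, L, C, D, M; no symbol is repeated more than three times in a row; V, L and D each appear at most once; no smaller symbol precedes a larger one (values never increase from left to right). Value: X (10) + X (10) + X (10) = 30. So it is a valid standard Roman numeral.

Yes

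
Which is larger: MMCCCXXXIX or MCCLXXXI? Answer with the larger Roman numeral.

MMCCCXXXIX = 2339
MCCLXXXI = 1281
2339 is larger

MMCCCXXXIX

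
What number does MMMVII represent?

MMMVII: M=1000, M=1000, M=1000, V=5, I=1, I=1
1000 + 1000 + 1000 + 5 + 1 + 1 = 3007

3007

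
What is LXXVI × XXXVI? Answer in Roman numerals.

LXXVI = 76
XXXVI = 36
76 × 36 = 2736

MMDCCXXXVI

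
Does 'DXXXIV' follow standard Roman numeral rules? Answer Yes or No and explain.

'DXXXIV': Check the rules: uses only the symbols I, V, X, L, C, D, M; no symbol is repeated more than three times in a row; V, L and D each appear at most once; the only place a smaller symbol precedes a larger one is the allowed subtractive pair IV, the symbol right after such a pair (if any) is smaller than the pair's first symbol, and otherwise the values never increase from left to right. Value: D (500) + X (10) + X (10) + X (10) + IV (4) = 534. So it is a valid standard Roman numeral.

Yes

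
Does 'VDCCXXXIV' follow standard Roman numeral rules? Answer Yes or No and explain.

'VDCCXXXIV': V should not appear more than once

No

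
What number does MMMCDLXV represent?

MMMCDLXV: M=1000, M=1000, M=1000, CD=400, L=50, X=10, V=5
1000 + 1000 + 1000 + 400 + 50 + 10 + 5 = 3465

3465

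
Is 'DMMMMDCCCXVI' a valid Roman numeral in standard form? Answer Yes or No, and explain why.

'DMMMMDCCCXVI': More than 3 consecutive M's

No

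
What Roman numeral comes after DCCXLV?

DCCXLV = 745, so the next integer is 745 + 1 = 746

DCCXLVI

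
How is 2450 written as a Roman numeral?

Convert 2450 to Roman numerals:
  2450 contains 2×1000 (MM)
  450 contains 1×400 (CD)
  50 contains 1×50 (L)

MMCDL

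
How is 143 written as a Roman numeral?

Convert 143 to Roman numerals:
  143 contains 1×100 (C)
  43 contains 1×40 (XL)
  3 contains 3×1 (III)

CXLIII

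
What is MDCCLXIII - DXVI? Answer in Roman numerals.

MDCCLXIII = 1763
DXVI = 516
1763 - 516 = 1247

MCCXLVII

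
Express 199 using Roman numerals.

Convert 199 to Roman numerals:
  199 contains 1×100 (C)
  99 contains 1×90 (XC)
  9 contains 1×9 (IX)

CXCIX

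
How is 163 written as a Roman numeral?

Convert 163 to Roman numerals:
  163 contains 1×100 (C)
  63 contains 1×50 (L)
  13 contains 1×10 (X)
  3 contains 3×1 (III)

CLXIII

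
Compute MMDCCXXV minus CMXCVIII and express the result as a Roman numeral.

MMDCCXXV = 2725
CMXCVIII = 998
2725 - 998 = 1727

MDCCXXVII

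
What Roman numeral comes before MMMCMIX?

MMMCMIX = 3909; previous is 3908

MMMCMVIII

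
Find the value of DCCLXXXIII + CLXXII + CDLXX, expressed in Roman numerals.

DCCLXXXIII = 783, CLXXII = 172, CDLXX = 470
783 + 172 = 955
955 + 470 = 1425

MCDXXV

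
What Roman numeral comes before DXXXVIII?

DXXXVIII = 538, so the previous integer is 538 - 1 = 537

DXXXVII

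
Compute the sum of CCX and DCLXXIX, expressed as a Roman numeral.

CCX = 210
DCLXXIX = 679
210 + 679 = 889

DCCCLXXXIX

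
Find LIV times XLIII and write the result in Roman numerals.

LIV = 54
XLIII = 43
54 × 43 = 2322

MMCCCXXII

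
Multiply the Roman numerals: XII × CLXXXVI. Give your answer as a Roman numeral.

XII = 12
CLXXXVI = 186
12 × 186 = 2232

MMCCXXXII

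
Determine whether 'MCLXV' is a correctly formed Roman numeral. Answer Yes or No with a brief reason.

'MCLXV': Check the rules: uses only the symbols I, V, X, L, C, D, M; no symbol is repeated more than three times in a row; V, L and D each appear at most once; no smaller symbol precedes a larger one (values never increase from left to right). Value: M (1000) + C (100) + L (50) + X (10) + V (5) = 1165. So it is a valid standard Roman numeral.

Yes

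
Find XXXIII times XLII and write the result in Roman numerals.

XXXIII = 33
XLII = 42
33 × 42 = 1386

MCCCLXXXVI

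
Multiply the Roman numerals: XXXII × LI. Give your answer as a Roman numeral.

XXXII = 32
LI = 51
32 × 51 = 1632

MDCXXXII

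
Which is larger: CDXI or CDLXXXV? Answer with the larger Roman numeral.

CDXI = 411
CDLXXXV = 485
485 is larger

CDLXXXV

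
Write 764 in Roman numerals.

Convert 764 to Roman numerals:
  764 contains 1×500 (D)
  264 contains 2×100 (CC)
  64 contains 1×50 (L)
  14 contains 1×10 (X)
  4 contains 1×4 (IV)

DCCLXIV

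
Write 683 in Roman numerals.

Convert 683 to Roman numerals:
  683 contains 1×500 (D)
  183 contains 1×100 (C)
  83 contains 1×50 (L)
  33 contains 3×10 (XXX)
  3 contains 3×1 (III)

DCLXXXIII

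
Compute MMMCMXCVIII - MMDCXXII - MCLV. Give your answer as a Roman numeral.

MMMCMXCVIII = 3998, MMDCXXII = 2622, MCLV = 1155
3998 - 2622 = 1376
1376 - 1155 = 221

CCXXI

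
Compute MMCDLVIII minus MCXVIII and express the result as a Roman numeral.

MMCDLVIII = 2458
MCXVIII = 1118
2458 - 1118 = 1340

MCCCXL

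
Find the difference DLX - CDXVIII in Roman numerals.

DLX = 560
CDXVIII = 418
560 - 418 = 142

CXLII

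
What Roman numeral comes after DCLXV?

DCLXV = 665, so the next integer is 665 + 1 = 666

DCLXVI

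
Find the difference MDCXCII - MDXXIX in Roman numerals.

MDCXCII = 1692
MDXXIX = 1529
1692 - 1529 = 163

CLXIII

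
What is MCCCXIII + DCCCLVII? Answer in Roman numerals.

MCCCXIII = 1313
DCCCLVII = 857
1313 + 857 = 2170

MMCLXX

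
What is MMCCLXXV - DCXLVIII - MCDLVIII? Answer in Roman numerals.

MMCCLXXV = 2275, DCXLVIII = 648, MCDLVIII = 1458
2275 - 648 = 1627
1627 - 1458 = 169

CLXIX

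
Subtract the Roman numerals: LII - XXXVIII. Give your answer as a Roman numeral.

LII = 52
XXXVIII = 38
52 - 38 = 14

XIV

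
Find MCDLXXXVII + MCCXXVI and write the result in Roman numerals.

MCDLXXXVII = 1487
MCCXXVI = 1226
1487 + 1226 = 2713

MMDCCXIII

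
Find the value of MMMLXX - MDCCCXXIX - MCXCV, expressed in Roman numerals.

MMMLXX = 3070, MDCCCXXIX = 1829, MCXCV = 1195
3070 - 1829 = 1241
1241 - 1195 = 46

XLVI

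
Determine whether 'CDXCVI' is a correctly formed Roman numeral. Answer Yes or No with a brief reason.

'CDXCVI': Check the rules: uses only the symbols I, V, X, L, C, D, M; no symbol is repeated more than three times in a row; V, L and D each appear at most once; the only places a smaller symbol precedes a larger one are the allowed subtractive pairs CD, XC, the symbol right after such a pair (if any) is smaller than the pair's first symbol, and otherwise the values never increase from left to right. Value: CD (400) + XC (90) + V (5) + I (1) = 496. So it is a valid standard Roman numeral.

Yes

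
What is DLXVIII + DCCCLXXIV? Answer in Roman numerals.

DLXVIII = 568
DCCCLXXIV = 874
568 + 874 = 1442

MCDXLII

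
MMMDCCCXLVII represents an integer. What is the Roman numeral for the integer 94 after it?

MMMDCCCXLVII = 3847
3847 + 94 = 3941

MMMCMXLI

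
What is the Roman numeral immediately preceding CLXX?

CLXX = 170, so the previous integer is 170 - 1 = 169

CLXIX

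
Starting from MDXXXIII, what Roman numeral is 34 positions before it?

MDXXXIII = 1533
1533 - 34 = 1499

MCDXCIX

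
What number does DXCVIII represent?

DXCVIII: D=500, XC=90, V=5, I=1, I=1, I=1
500 + 90 + 5 + 1 + 1 + 1 = 598

598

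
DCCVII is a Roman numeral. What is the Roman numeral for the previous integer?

DCCVII = 707; previous is 706

DCCVI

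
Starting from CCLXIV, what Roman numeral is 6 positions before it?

CCLXIV = 264
264 - 6 = 258

CCLVIII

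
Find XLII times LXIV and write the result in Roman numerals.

XLII = 42
LXIV = 64
42 × 64 = 2688

MMDCLXXXVIII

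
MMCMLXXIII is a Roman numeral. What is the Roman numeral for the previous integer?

MMCMLXXIII = 2973; previous is 2972

MMCMLXXII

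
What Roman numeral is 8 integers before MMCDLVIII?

MMCDLVIII = 2458
2458 - 8 = 2450

MMCDL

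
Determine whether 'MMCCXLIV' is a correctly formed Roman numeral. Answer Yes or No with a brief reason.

'MMCCXLIV': Check the rules: uses only the symbols I, V, X, L, C, D, M; no symbol is repeated more than three times in a row; V, L and D each appear at most once; the only places a smaller symbol precedes a larger one are the allowed subtractive pairs XL, IV, the symbol right after such a pair (if any) is smaller than the pair's first symbol, and otherwise the values never increase from left to right. Value: M (1000) + M (1000) + C (100) + C (100) + XL (40) + IV (4) = 2244. So it is a valid standard Roman numeral.

Yes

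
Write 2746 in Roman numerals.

Convert 2746 to Roman numerals:
  2746 contains 2×1000 (MM)
  746 contains 1×500 (D)
  246 contains 2×100 (CC)
  46 contains 1×40 (XL)
  6 contains 1×5 (V)
  1 contains 1×1 (I)

MMDCCXLVI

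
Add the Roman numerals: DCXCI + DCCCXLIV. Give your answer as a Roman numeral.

DCXCI = 691
DCCCXLIV = 844
691 + 844 = 1535

MDXXXV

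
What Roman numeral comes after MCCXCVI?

MCCXCVI = 1296; next is 1297

MCCXCVII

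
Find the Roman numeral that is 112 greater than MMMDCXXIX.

MMMDCXXIX = 3629
3629 + 112 = 3741

MMMDCCXLI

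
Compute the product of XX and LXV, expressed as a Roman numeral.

XX = 20
LXV = 65
20 × 65 = 1300

MCCC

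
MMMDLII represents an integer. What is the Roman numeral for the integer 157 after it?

MMMDLII = 3552
3552 + 157 = 3709

MMMDCCIX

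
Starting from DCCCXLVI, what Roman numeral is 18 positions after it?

DCCCXLVI = 846
846 + 18 = 864

DCCCLXIV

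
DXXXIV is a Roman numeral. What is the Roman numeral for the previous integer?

DXXXIV = 534; previous is 533

DXXXIII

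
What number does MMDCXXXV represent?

MMDCXXXV: M=1000, M=1000, D=500, C=100, X=10, X=10, X=10, V=5
1000 + 1000 + 500 + 100 + 10 + 10 + 10 + 5 = 2635

2635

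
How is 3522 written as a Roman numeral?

Convert 3522 to Roman numerals:
  3522 contains 3×1000 (MMM)
  522 contains 1×500 (D)
  22 contains 2×10 (XX)
  2 contains 2×1 (II)

MMMDXXII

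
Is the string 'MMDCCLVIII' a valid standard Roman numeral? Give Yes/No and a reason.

'MMDCCLVIII': Check the rules: uses only the symbols I, V, X, L, C, D, M; no symbol is repeated more than three times in a row; V, L and D each appear at most once; no smaller symbol precedes a larger one (values never increase from left to right). Value: M (1000) + M (1000) + D (500) + C (100) + C (100) + L (50) + V (5) + I (1) + I (1) + I (1) = 2758. So it is a valid standard Roman numeral.

Yes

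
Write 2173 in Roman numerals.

Convert 2173 to Roman numerals:
  2173 contains 2×1000 (MM)
  173 contains 1×100 (C)
  73 contains 1×50 (L)
  23 contains 2×10 (XX)
  3 contains 3×1 (III)

MMCLXXIII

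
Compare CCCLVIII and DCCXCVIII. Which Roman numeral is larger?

CCCLVIII = 358
DCCXCVIII = 798
798 is larger

DCCXCVIII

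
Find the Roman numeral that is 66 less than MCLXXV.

MCLXXV = 1175
1175 - 66 = 1109

MCIX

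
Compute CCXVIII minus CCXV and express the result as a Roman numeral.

CCXVIII = 218
CCXV = 215
218 - 215 = 3

III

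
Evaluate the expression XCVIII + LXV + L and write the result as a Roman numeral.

XCVIII = 98, LXV = 65, L = 50
98 + 65 = 163
163 + 50 = 213

CCXIII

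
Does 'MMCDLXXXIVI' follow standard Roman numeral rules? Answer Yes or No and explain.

'MMCDLXXXIVI': I cannot come right after the subtractive pair IV: once I is subtracted in IV, the next symbol must be smaller than I

No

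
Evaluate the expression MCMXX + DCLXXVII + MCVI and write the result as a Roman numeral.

MCMXX = 1920, DCLXXVII = 677, MCVI = 1106
1920 + 677 = 2597
2597 + 1106 = 3703

MMMDCCIII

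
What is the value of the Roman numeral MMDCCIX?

MMDCCIX: M=1000, M=1000, D=500, C=100, C=100, IX=9
1000 + 1000 + 500 + 100 + 100 + 9 = 2709

2709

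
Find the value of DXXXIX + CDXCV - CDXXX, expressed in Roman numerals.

DXXXIX = 539, CDXCV = 495, CDXXX = 430
539 + 495 = 1034
1034 - 430 = 604

DCIV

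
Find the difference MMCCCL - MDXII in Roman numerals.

MMCCCL = 2350
MDXII = 1512
2350 - 1512 = 838

DCCCXXXVIII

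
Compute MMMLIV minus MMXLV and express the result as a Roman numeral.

MMMLIV = 3054
MMXLV = 2045
3054 - 2045 = 1009

MIX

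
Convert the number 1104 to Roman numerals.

Convert 1104 to Roman numerals:
  1104 contains 1×1000 (M)
  104 contains 1×100 (C)
  4 contains 1×4 (IV)

MCIV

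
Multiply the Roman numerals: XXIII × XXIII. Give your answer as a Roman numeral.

XXIII = 23
XXIII = 23
23 × 23 = 529

DXXIX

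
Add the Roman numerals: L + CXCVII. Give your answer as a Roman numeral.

L = 50
CXCVII = 197
50 + 197 = 247

CCXLVII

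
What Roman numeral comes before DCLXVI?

DCLXVI = 666; previous is 665

DCLXV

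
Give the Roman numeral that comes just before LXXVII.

LXXVII = 77, so the previous integer is 77 - 1 = 76

LXXVI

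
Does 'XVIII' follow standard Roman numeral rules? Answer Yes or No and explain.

'XVIII': Check the rules: uses only the symbols I, V, X, L, C, D, M; no symbol is repeated more than three times in a row; V, L and D each appear at most once; no smaller symbol precedes a larger one (values never increase from left to right). Value: X (10) + V (5) + I (1) + I (1) + I (1) = 18. So it is a valid standard Roman numeral.

Yes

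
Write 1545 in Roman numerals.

Convert 1545 to Roman numerals:
  1545 contains 1×1000 (M)
  545 contains 1×500 (D)
  45 contains 1×40 (XL)
  5 contains 1×5 (V)

MDXLV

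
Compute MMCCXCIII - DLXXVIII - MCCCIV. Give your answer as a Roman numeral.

MMCCXCIII = 2293, DLXXVIII = 578, MCCCIV = 1304
2293 - 578 = 1715
1715 - 1304 = 411

CDXI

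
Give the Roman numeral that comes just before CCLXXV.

CCLXXV = 275, so the previous integer is 275 - 1 = 274

CCLXXIV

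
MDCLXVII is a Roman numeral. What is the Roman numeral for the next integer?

MDCLXVII = 1667, so the next integer is 1667 + 1 = 1668

MDCLXVIII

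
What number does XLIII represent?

XLIII: XL=40, I=1, I=1, I=1
40 + 1 + 1 + 1 = 43

43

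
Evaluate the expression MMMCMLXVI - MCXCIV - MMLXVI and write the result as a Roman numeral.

MMMCMLXVI = 3966, MCXCIV = 1194, MMLXVI = 2066
3966 - 1194 = 2772
2772 - 2066 = 706

DCCVI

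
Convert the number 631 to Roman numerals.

Convert 631 to Roman numerals:
  631 contains 1×500 (D)
  131 contains 1×100 (C)
  31 contains 3×10 (XXX)
  1 contains 1×1 (I)

DCXXXI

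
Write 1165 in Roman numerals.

Convert 1165 to Roman numerals:
  1165 contains 1×1000 (M)
  165 contains 1×100 (C)
  65 contains 1×50 (L)
  15 contains 1×10 (X)
  5 contains 1×5 (V)

MCLXV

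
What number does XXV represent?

XXV: X=10, X=10, V=5
10 + 10 + 5 = 25

25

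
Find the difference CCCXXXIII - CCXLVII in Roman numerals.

CCCXXXIII = 333
CCXLVII = 247
333 - 247 = 86

LXXXVI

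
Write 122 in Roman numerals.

Convert 122 to Roman numerals:
  122 contains 1×100 (C)
  22 contains 2×10 (XX)
  2 contains 2×1 (II)

CXXII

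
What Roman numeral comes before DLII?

DLII = 552; previous is 551

DLI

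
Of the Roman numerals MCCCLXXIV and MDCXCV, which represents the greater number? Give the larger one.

MCCCLXXIV = 1374
MDCXCV = 1695
1695 is larger

MDCXCV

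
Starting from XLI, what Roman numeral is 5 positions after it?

XLI = 41
41 + 5 = 46

XLVI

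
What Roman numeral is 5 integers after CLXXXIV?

CLXXXIV = 184
184 + 5 = 189

CLXXXIX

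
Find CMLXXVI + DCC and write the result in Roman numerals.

CMLXXVI = 976
DCC = 700
976 + 700 = 1676

MDCLXXVI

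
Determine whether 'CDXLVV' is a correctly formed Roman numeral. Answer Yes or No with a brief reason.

'CDXLVV': V should not appear more than once

No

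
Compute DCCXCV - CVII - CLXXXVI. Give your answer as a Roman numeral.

DCCXCV = 795, CVII = 107, CLXXXVI = 186
795 - 107 = 688
688 - 186 = 502

DII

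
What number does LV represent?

LV: L=50, V=5
50 + 5 = 55

55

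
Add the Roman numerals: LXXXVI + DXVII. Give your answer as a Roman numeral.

LXXXVI = 86
DXVII = 517
86 + 517 = 603

DCIII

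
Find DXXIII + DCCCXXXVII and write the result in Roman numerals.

DXXIII = 523
DCCCXXXVII = 837
523 + 837 = 1360

MCCCLX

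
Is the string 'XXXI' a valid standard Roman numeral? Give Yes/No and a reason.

'XXXI': Check the rules: uses only the symbols I, V, X, L, C, D, M; no symbol is repeated more than three times in a row; V, L and D each appear at most once; no smaller symbol precedes a larger one (values never increase from left to right). Value: X (10) + X (10) + X (10) + I (1) = 31. So it is a valid standard Roman numeral.

Yes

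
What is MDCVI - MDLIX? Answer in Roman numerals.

MDCVI = 1606
MDLIX = 1559
1606 - 1559 = 47

XLVII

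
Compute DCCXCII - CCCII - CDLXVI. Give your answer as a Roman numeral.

DCCXCII = 792, CCCII = 302, CDLXVI = 466
792 - 302 = 490
490 - 466 = 24

XXIV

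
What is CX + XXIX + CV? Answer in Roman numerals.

CX = 110, XXIX = 29, CV = 105
110 + 29 = 139
139 + 105 = 244

CCXLIV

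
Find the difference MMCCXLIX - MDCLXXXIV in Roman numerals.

MMCCXLIX = 2249
MDCLXXXIV = 1684
2249 - 1684 = 565

DLXV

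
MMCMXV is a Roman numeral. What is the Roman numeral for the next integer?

MMCMXV = 2915, so the next integer is 2915 + 1 = 2916

MMCMXVI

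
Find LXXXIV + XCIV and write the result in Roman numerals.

LXXXIV = 84
XCIV = 94
84 + 94 = 178

CLXXVIII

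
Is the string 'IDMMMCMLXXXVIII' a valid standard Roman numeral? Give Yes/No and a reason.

'IDMMMCMLXXXVIII': Invalid subtractive combination: ID

No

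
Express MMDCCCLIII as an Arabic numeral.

MMDCCCLIII: M=1000, M=1000, D=500, C=100, C=100, C=100, L=50, I=1, I=1, I=1
1000 + 1000 + 500 + 100 + 100 + 100 + 50 + 1 + 1 + 1 = 2853

2853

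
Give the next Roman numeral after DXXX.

DXXX = 530; next is 531

DXXXI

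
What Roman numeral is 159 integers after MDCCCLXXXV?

MDCCCLXXXV = 1885
1885 + 159 = 2044

MMXLIV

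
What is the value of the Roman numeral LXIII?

LXIII: L=50, X=10, I=1, I=1, I=1
50 + 10 + 1 + 1 + 1 = 63

63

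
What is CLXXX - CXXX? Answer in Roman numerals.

CLXXX = 180
CXXX = 130
180 - 130 = 50

L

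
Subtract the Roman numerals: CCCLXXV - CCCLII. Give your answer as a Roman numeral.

CCCLXXV = 375
CCCLII = 352
375 - 352 = 23

XXIII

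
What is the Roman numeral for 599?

Convert 599 to Roman numerals:
  599 contains 1×500 (D)
  99 contains 1×90 (XC)
  9 contains 1×9 (IX)

DXCIX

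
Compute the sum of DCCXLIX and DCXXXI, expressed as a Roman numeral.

DCCXLIX = 749
DCXXXI = 631
749 + 631 = 1380

MCCCLXXX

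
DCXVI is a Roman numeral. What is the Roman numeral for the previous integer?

DCXVI = 616; previous is 615

DCXV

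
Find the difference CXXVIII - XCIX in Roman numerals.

CXXVIII = 128
XCIX = 99
128 - 99 = 29

XXIX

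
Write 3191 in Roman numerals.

Convert 3191 to Roman numerals:
  3191 contains 3×1000 (MMM)
  191 contains 1×100 (C)
  91 contains 1×90 (XC)
  1 contains 1×1 (I)

MMMCXCI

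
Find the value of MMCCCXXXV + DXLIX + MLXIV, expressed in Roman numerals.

MMCCCXXXV = 2335, DXLIX = 549, MLXIV = 1064
2335 + 549 = 2884
2884 + 1064 = 3948

MMMCMXLVIII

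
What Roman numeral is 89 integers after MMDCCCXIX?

MMDCCCXIX = 2819
2819 + 89 = 2908

MMCMVIII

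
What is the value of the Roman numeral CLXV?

CLXV: C=100, L=50, X=10, V=5
100 + 50 + 10 + 5 = 165

165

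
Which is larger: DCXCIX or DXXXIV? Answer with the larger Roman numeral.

DCXCIX = 699
DXXXIV = 534
699 is larger

DCXCIX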